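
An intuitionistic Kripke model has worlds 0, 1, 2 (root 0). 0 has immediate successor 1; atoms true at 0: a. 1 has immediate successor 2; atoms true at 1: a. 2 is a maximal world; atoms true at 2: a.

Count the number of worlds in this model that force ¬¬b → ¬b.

0: forces it.
1: forces it.
2: forces it.
Worlds forcing the formula: {0, 1, 2}.

3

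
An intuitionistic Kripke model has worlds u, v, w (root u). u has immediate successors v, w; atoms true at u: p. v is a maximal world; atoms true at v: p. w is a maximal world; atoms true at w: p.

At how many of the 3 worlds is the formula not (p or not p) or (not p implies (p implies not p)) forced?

u: forces it.
v: forces it.
w: forces it.
Worlds forcing the formula: {u, v, w}.

3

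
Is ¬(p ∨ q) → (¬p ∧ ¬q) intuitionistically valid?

This is a constructively valid De Morgan direction (negated disjunction to conjunction of negations), which is intuitionistically derivable.
From ¬(p ∨ q): if p held then p ∨ q would, contradiction — so ¬p; similarly ¬q.

Yes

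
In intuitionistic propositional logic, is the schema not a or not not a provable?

No

This is the weak law of excluded middle, which is not intuitionistically valid.
A Kripke countermodel: worlds u, v, w; order generated by u <= v, u <= w; atoms true at each world — u:{}; v:{a}; w:{}.
u does not force not a or not not a: neither disjunct is forced at u.
u does not force not a since v is accessible from u and v forces a.
So the root u does not force the formula.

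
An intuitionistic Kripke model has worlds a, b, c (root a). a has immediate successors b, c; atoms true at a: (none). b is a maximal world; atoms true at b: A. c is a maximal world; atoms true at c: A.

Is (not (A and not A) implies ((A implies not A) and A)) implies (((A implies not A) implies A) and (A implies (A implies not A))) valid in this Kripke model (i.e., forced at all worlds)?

a forces (not (A and not A) implies ((A implies not A) and A)) implies (((A implies not A) implies A) and (A implies (A implies not A))) vacuously: no world accessible from a forces the antecedent not (A and not A) implies ((A implies not A) and A).
Since the root a forces (not (A and not A) implies ((A implies not A) and A)) implies (((A implies not A) implies A) and (A implies (A implies not A))) and forcing is persistent (monotone upward), every world forces it.

Yes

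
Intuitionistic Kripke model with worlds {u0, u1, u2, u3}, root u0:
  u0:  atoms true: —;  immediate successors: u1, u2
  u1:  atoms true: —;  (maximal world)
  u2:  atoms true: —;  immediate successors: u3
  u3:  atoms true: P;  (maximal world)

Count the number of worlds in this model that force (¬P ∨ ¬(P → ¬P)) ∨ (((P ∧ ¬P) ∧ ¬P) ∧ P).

u0: does not force it — u0 ⊮ (¬P ∨ ¬(P → ¬P)) ∨ (((P ∧ ¬P) ∧ ¬P) ∧ P): neither disjunct is forced at u0.
u1: forces it.
u2: forces it.
u3: forces it.
Worlds forcing the formula: {u1, u2, u3}.

3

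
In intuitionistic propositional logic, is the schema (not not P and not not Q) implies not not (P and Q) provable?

This is the distribution of double negation over conjunction, which is intuitionistically derivable.
Assume not not P, not not Q, and not (P and Q). From P we'd get not Q (since P and Q is refuted), contradicting not not Q; so not P, contradicting not not P.

Yes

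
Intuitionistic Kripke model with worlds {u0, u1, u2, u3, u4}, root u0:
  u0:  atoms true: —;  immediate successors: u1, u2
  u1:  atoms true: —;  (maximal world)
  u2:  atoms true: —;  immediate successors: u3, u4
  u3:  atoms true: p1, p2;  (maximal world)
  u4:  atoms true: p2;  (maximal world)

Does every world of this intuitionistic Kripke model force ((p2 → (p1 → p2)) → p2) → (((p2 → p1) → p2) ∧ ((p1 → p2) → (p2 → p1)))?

No

Not every world: u0 ⊮ ((p2 → (p1 → p2)) → p2) → (((p2 → p1) → p2) ∧ ((p1 → p2) → (p2 → p1))).
u0 ⊮ ((p2 → (p1 → p2)) → p2) → (((p2 → p1) → p2) ∧ ((p1 → p2) → (p2 → p1))): at the accessible world u4, u4 ⊩ (p2 → (p1 → p2)) → p2 but u4 ⊮ ((p2 → p1) → p2) ∧ ((p1 → p2) → (p2 → p1)).
u4 ⊮ ((p2 → p1) → p2) ∧ ((p1 → p2) → (p2 → p1)) since u4 fails (p1 → p2) → (p2 → p1).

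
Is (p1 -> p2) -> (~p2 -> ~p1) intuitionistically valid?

Yes

This is the forward direction of contraposition, which is intuitionistically derivable.
Assume p1 -> p2 and ~p2. If p1 held then p2 would follow, contradicting ~p2; so ~p1.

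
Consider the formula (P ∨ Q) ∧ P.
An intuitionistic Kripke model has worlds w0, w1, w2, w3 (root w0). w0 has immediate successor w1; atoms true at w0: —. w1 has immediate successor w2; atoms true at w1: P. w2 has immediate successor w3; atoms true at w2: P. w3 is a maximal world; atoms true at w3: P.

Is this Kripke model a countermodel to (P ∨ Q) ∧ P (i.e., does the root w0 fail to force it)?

w0 ⊮ (P ∨ Q) ∧ P since w0 fails P ∨ Q.
So the root w0 does not force (P ∨ Q) ∧ P; the model is a countermodel.

Yes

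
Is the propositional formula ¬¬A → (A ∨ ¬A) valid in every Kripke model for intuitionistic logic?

This is a variant of double-negation elimination (deriving excluded middle from double negation), which is not intuitionistically valid.
A Kripke countermodel: worlds w0, w1; order generated by w0 ≤ w1; atoms true at each world — w0:{}; w1:{A}.
w0 ⊮ ¬¬A → (A ∨ ¬A): already at w0 itself, w0 ⊩ ¬¬A but w0 ⊮ A ∨ ¬A.
w0 ⊮ A ∨ ¬A: neither disjunct is forced at w0.
w0 lacks atom A, so w0 ⊮ A.
So the root w0 does not force the formula.

No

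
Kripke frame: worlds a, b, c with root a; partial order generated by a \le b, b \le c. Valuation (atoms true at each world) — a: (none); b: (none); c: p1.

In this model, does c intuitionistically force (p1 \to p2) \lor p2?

No

c \nVdash (p1 \to p2) \lor p2: neither disjunct is forced at c.
c \nVdash p1 \to p2: already at c itself, c \Vdash p1 but c \nVdash p2.
c lacks atom p2, so c \nVdash p2.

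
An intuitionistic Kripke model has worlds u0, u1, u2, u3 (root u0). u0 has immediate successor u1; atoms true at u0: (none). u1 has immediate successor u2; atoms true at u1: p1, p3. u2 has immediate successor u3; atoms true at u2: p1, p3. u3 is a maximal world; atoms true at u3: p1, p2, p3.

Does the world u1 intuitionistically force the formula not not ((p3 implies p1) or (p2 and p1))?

u1 forces not not ((p3 implies p1) or (p2 and p1)): no world accessible from u1 forces not ((p3 implies p1) or (p2 and p1)).

Yes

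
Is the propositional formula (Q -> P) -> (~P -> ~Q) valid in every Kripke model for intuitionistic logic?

Yes

This is the forward direction of contraposition, which is intuitionistically derivable.
Assume Q -> P and ~P. If Q held then P would follow, contradicting ~P; so ~Q.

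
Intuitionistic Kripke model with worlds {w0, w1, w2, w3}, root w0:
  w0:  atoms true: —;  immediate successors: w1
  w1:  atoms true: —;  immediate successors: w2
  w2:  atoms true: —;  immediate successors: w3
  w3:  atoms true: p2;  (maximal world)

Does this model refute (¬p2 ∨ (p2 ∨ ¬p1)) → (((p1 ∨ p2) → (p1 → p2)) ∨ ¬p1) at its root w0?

w0 ⊩ (¬p2 ∨ (p2 ∨ ¬p1)) → (((p1 ∨ p2) → (p1 → p2)) ∨ ¬p1): every world accessible from w0 that forces ¬p2 ∨ (p2 ∨ ¬p1) (namely w0, w1, w2, w3) also forces ((p1 ∨ p2) → (p1 → p2)) ∨ ¬p1.
So the root w0 forces (¬p2 ∨ (p2 ∨ ¬p1)) → (((p1 ∨ p2) → (p1 → p2)) ∨ ¬p1); the model is not a countermodel.

No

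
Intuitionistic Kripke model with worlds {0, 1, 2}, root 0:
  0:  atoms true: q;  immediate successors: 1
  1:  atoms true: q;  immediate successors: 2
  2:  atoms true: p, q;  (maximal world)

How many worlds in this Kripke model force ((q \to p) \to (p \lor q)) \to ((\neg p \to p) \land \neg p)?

0: does not force it — 0 \nVdash ((q \to p) \to (p \lor q)) \to ((\neg p \to p) \land \neg p): already at 0 itself, 0 \Vdash (q \to p) \to (p \lor q) but 0 \nVdash (\neg p \to p) \land \neg p.
1: does not force it — 1 \nVdash ((q \to p) \to (p \lor q)) \to ((\neg p \to p) \land \neg p): already at 1 itself, 1 \Vdash (q \to p) \to (p \lor q) but 1 \nVdash (\neg p \to p) \land \neg p.
2: does not force it — 2 \nVdash ((q \to p) \to (p \lor q)) \to ((\neg p \to p) \land \neg p): already at 2 itself, 2 \Vdash (q \to p) \to (p \lor q) but 2 \nVdash (\neg p \to p) \land \neg p.
Worlds forcing the formula: { }.

0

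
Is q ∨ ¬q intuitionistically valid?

No

This is the law of excluded middle, which is not intuitionistically valid.
A Kripke countermodel: worlds u0, u1; order generated by u0 ≤ u1; atoms true at each world — u0:{}; u1:{q}.
u0 ⊮ q ∨ ¬q: neither disjunct is forced at u0.
u0 lacks atom q, so u0 ⊮ q.
So the root u0 does not force the formula.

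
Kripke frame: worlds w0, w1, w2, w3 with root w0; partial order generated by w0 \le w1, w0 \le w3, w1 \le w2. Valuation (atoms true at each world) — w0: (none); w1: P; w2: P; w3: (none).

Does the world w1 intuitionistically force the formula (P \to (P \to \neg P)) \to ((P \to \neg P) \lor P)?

Yes

w1 \Vdash (P \to (P \to \neg P)) \to ((P \to \neg P) \lor P) vacuously: no world accessible from w1 forces the antecedent P \to (P \to \neg P).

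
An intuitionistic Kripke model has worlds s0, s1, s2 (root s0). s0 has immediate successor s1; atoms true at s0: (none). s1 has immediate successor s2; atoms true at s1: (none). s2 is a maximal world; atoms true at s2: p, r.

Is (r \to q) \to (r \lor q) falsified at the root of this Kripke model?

No

s0 \Vdash (r \to q) \to (r \lor q) vacuously: no world accessible from s0 forces the antecedent r \to q.
So the root s0 forces (r \to q) \to (r \lor q); the model is not a countermodel.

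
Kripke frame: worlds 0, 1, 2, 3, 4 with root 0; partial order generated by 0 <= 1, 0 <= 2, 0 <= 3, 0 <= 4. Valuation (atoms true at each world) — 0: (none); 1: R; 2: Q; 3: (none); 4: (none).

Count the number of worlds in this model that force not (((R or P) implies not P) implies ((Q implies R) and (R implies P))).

2

0: does not force it — 0 does not force not (((R or P) implies not P) implies ((Q implies R) and (R implies P))) since 3 is accessible from 0 and 3 forces ((R or P) implies not P) implies ((Q implies R) and (R implies P)).
1: forces it.
2: forces it.
3: does not force it.
4: does not force it.
Worlds forcing the formula: {1, 2}.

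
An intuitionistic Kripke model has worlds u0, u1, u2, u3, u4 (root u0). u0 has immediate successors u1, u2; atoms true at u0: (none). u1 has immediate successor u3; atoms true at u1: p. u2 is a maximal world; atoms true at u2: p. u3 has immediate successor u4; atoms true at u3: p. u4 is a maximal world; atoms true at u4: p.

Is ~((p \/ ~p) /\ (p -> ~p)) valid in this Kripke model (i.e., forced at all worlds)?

Yes

u0 ||- ~((p \/ ~p) /\ (p -> ~p)): no world accessible from u0 forces (p \/ ~p) /\ (p -> ~p).
Since the root u0 forces ~((p \/ ~p) /\ (p -> ~p)) and forcing is persistent (monotone upward), every world forces it.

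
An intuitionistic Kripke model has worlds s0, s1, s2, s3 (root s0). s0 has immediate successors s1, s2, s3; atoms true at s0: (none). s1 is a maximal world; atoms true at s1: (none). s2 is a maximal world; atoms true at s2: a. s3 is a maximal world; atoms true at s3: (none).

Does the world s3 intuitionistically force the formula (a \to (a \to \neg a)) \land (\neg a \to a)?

No

s3 \nVdash (a \to (a \to \neg a)) \land (\neg a \to a) since s3 fails \neg a \to a.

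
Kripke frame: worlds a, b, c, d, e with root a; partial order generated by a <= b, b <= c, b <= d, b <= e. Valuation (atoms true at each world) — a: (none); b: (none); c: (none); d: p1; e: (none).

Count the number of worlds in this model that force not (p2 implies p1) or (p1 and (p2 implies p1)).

a: does not force it — a does not force not (p2 implies p1) or (p1 and (p2 implies p1)): neither disjunct is forced at a.
b: does not force it — b does not force not (p2 implies p1) or (p1 and (p2 implies p1)): neither disjunct is forced at b.
c: does not force it — c does not force not (p2 implies p1) or (p1 and (p2 implies p1)): neither disjunct is forced at c.
d: forces it.
e: does not force it.
Worlds forcing the formula: {d}.

1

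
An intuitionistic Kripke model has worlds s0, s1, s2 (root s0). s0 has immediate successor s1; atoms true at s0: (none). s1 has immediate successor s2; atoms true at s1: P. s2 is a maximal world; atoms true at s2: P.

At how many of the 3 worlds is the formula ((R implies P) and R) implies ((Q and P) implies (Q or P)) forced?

s0: forces it.
s1: forces it.
s2: forces it.
Worlds forcing the formula: {s0, s1, s2}.

3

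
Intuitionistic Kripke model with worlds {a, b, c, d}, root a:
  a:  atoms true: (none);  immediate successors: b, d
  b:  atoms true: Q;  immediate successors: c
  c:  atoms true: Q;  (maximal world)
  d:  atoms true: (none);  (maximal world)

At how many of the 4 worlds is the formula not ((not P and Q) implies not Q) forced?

a: does not force it — a does not force not ((not P and Q) implies not Q) since d is accessible from a and d forces (not P and Q) implies not Q.
b: forces it.
c: forces it.
d: does not force it — d does not force not ((not P and Q) implies not Q) since d is accessible from d and d forces (not P and Q) implies not Q.
Worlds forcing the formula: {b, c}.

2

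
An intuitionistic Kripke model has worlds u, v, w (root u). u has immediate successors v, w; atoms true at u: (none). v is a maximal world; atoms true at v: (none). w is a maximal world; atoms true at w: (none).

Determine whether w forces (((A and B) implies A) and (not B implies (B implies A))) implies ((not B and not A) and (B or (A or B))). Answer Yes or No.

No

w does not force (((A and B) implies A) and (not B implies (B implies A))) implies ((not B and not A) and (B or (A or B))): already at w itself, w forces ((A and B) implies A) and (not B implies (B implies A)) but w does not force (not B and not A) and (B or (A or B)).
w does not force (not B and not A) and (B or (A or B)) since w fails B or (A or B).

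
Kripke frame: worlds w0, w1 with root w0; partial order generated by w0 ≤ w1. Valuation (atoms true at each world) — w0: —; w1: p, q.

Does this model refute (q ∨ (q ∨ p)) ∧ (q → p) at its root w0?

Yes

w0 ⊮ (q ∨ (q ∨ p)) ∧ (q → p) since w0 fails q ∨ (q ∨ p).
So the root w0 does not force (q ∨ (q ∨ p)) ∧ (q → p); the model is a countermodel.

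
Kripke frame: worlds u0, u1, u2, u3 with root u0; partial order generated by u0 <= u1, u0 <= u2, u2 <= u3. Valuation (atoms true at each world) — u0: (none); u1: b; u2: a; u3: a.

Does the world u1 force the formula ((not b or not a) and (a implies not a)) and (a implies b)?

u1 forces ((not b or not a) and (a implies not a)) and (a implies b) since u1 forces both conjuncts.

Yes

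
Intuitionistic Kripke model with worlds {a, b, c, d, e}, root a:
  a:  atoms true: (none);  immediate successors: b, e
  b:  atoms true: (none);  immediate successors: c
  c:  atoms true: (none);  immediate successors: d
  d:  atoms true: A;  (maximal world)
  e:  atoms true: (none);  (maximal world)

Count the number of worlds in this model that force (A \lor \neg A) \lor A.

a: does not force it — a \nVdash (A \lor \neg A) \lor A: neither disjunct is forced at a.
b: does not force it — b \nVdash (A \lor \neg A) \lor A: neither disjunct is forced at b.
c: does not force it — c \nVdash (A \lor \neg A) \lor A: neither disjunct is forced at c.
d: forces it.
e: forces it.
Worlds forcing the formula: {d, e}.

2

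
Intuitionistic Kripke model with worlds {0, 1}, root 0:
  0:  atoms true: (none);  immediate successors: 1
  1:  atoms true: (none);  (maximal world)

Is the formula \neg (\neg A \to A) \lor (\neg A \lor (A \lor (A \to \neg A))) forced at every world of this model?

0 \Vdash \neg (\neg A \to A) \lor (\neg A \lor (A \lor (A \to \neg A))) via the disjunct \neg (\neg A \to A).
Since the root 0 forces \neg (\neg A \to A) \lor (\neg A \lor (A \lor (A \to \neg A))) and forcing is persistent (monotone upward), every world forces it.

Yes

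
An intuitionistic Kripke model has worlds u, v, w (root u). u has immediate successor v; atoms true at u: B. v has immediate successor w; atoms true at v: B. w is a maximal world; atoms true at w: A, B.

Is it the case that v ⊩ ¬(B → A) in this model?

No

v ⊮ ¬(B → A) since w is accessible from v and w ⊩ B → A.
w ⊩ B → A: every world accessible from w that forces B (namely w) also forces A.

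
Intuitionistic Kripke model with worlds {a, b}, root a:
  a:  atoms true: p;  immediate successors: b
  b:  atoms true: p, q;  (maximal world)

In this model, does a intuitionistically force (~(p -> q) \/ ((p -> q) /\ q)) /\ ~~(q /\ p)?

a ||-/- (~(p -> q) \/ ((p -> q) /\ q)) /\ ~~(q /\ p) since a fails ~(p -> q) \/ ((p -> q) /\ q).

No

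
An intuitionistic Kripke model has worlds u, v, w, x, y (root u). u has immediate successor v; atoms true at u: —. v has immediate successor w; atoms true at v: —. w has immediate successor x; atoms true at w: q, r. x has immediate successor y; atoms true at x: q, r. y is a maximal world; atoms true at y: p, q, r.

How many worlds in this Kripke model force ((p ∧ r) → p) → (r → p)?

u: does not force it — u ⊮ ((p ∧ r) → p) → (r → p): already at u itself, u ⊩ (p ∧ r) → p but u ⊮ r → p.
v: does not force it — v ⊮ ((p ∧ r) → p) → (r → p): already at v itself, v ⊩ (p ∧ r) → p but v ⊮ r → p.
w: does not force it — w ⊮ ((p ∧ r) → p) → (r → p): already at w itself, w ⊩ (p ∧ r) → p but w ⊮ r → p.
x: does not force it.
y: forces it.
Worlds forcing the formula: {y}.

1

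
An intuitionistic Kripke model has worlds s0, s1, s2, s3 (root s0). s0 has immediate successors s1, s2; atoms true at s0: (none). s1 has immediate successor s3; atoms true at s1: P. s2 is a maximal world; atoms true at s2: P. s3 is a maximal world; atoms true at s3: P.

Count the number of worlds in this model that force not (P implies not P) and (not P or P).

3

s0: does not force it — s0 does not force not (P implies not P) and (not P or P) since s0 fails not P or P.
s1: forces it.
s2: forces it.
s3: forces it.
Worlds forcing the formula: {s1, s2, s3}.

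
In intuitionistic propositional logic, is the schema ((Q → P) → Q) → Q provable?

This is Peirce's law, which is not intuitionistically valid.
A Kripke countermodel: worlds a, b; order generated by a ≤ b; atoms true at each world — a:{}; b:{Q}.
a ⊮ ((Q → P) → Q) → Q: already at a itself, a ⊩ (Q → P) → Q but a ⊮ Q.
a lacks atom Q, so a ⊮ Q.
So the root a does not force the formula.

No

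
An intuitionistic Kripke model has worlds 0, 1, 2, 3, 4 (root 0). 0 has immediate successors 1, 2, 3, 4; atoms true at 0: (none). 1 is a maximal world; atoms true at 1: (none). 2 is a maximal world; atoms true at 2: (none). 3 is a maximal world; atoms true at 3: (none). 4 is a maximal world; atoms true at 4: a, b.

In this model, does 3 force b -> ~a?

Yes

3 ||- b -> ~a vacuously: no world accessible from 3 forces the antecedent b.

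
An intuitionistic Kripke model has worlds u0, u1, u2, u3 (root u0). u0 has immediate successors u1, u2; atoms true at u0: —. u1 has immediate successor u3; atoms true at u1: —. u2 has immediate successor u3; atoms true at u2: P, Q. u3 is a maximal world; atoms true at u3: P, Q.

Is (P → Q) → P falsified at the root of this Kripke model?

Yes

u0 ⊮ (P → Q) → P: already at u0 itself, u0 ⊩ P → Q but u0 ⊮ P.
u0 lacks atom P, so u0 ⊮ P.
So the root u0 does not force (P → Q) → P; the model is a countermodel.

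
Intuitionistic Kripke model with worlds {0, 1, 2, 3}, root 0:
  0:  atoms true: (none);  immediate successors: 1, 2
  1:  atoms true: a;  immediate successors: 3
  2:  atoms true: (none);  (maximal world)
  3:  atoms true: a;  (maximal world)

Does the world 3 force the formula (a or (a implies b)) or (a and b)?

Yes

3 forces (a or (a implies b)) or (a and b) via the disjunct a or (a implies b).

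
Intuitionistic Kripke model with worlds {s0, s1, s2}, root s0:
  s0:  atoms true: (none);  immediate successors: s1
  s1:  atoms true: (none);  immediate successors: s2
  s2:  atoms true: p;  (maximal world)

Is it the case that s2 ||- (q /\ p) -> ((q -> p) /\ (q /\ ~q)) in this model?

s2 ||- (q /\ p) -> ((q -> p) /\ (q /\ ~q)) vacuously: no world accessible from s2 forces the antecedent q /\ p.

Yes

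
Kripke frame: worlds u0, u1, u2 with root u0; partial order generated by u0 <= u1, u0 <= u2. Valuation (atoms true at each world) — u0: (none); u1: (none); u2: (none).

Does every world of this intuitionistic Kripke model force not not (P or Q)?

Not every world: u0 does not force not not (P or Q).
u0 does not force not not (P or Q) since u0 is accessible from u0 and u0 forces not (P or Q).
u0 forces not (P or Q): no world accessible from u0 forces P or Q.

No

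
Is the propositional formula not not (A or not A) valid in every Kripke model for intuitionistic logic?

This is the double negation of excluded middle, which is intuitionistically derivable.
Assuming not (A or not A): from A we'd get A or not A, so not A; but then A or not A again — contradiction. Hence not not (A or not A).

Yes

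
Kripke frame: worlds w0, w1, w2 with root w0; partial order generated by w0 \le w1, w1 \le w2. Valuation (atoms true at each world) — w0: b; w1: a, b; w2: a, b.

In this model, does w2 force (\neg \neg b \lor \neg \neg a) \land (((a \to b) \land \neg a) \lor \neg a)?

No

w2 \nVdash (\neg \neg b \lor \neg \neg a) \land (((a \to b) \land \neg a) \lor \neg a) since w2 fails ((a \to b) \land \neg a) \lor \neg a.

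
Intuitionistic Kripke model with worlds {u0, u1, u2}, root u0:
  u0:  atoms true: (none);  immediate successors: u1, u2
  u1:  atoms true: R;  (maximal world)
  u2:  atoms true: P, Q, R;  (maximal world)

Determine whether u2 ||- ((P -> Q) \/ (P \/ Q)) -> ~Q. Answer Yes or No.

No

u2 ||-/- ((P -> Q) \/ (P \/ Q)) -> ~Q: already at u2 itself, u2 ||- (P -> Q) \/ (P \/ Q) but u2 ||-/- ~Q.
u2 ||-/- ~Q since u2 is accessible from u2 and u2 ||- Q.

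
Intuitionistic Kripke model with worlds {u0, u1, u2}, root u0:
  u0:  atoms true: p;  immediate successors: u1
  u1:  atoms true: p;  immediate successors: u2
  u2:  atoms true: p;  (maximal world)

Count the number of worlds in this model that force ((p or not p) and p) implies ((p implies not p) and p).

0

u0: does not force it — u0 does not force ((p or not p) and p) implies ((p implies not p) and p): already at u0 itself, u0 forces (p or not p) and p but u0 does not force (p implies not p) and p.
u1: does not force it.
u2: does not force it.
Worlds forcing the formula: { }.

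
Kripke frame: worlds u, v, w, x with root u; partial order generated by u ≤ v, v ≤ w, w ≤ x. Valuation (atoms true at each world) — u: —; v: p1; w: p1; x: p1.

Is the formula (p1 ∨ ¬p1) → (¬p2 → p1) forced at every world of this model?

u ⊩ (p1 ∨ ¬p1) → (¬p2 → p1): every world accessible from u that forces p1 ∨ ¬p1 (namely v, w, x) also forces ¬p2 → p1.
Since the root u forces (p1 ∨ ¬p1) → (¬p2 → p1) and forcing is persistent (monotone upward), every world forces it.

Yes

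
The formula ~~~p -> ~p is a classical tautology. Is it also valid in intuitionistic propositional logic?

This is triple-negation reduction, which is intuitionistically derivable.
Assume ~~~p and suppose p. Then ~~p (double-negation introduction), contradicting ~~~p. So ~p.

Yes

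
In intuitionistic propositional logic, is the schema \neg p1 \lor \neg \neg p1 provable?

No

This is the weak law of excluded middle, which is not intuitionistically valid.
A Kripke countermodel: worlds 0, 1, 2; order generated by 0 \le 1, 0 \le 2; atoms true at each world — 0:{}; 1:{p1}; 2:{}.
0 \nVdash \neg p1 \lor \neg \neg p1: neither disjunct is forced at 0.
0 \nVdash \neg p1 since 1 is accessible from 0 and 1 \Vdash p1.
So the root 0 does not force the formula.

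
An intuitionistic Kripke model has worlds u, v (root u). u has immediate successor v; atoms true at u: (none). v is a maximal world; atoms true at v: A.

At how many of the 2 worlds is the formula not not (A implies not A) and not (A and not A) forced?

u: does not force it — u does not force not not (A implies not A) and not (A and not A) since u fails not not (A implies not A).
v: does not force it — v does not force not not (A implies not A) and not (A and not A) since v fails not not (A implies not A).
Worlds forcing the formula: { }.

0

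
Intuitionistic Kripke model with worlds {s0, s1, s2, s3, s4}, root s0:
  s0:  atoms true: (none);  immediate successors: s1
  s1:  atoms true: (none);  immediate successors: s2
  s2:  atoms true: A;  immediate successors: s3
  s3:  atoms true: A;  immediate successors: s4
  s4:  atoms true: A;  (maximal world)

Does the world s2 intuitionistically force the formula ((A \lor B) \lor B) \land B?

No

s2 \nVdash ((A \lor B) \lor B) \land B since s2 fails B.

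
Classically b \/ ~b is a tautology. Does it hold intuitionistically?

No

This is the law of excluded middle, which is not intuitionistically valid.
A Kripke countermodel: worlds u0, u1; order generated by u0 <= u1; atoms true at each world — u0:{}; u1:{b}.
u0 ||-/- b \/ ~b: neither disjunct is forced at u0.
u0 lacks atom b, so u0 ||-/- b.
So the root u0 does not force the formula.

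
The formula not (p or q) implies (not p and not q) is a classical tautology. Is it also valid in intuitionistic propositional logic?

This is a constructively valid De Morgan direction (negated disjunction to conjunction of negations), which is intuitionistically derivable.
From not (p or q): if p held then p or q would, contradiction — so not p; similarly not q.

Yes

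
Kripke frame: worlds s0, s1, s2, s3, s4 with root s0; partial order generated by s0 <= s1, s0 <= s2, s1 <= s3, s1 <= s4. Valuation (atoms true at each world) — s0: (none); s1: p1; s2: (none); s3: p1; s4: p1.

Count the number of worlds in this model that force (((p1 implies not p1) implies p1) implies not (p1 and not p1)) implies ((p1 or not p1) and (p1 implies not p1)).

s0: does not force it — s0 does not force (((p1 implies not p1) implies p1) implies not (p1 and not p1)) implies ((p1 or not p1) and (p1 implies not p1)): already at s0 itself, s0 forces ((p1 implies not p1) implies p1) implies not (p1 and not p1) but s0 does not force (p1 or not p1) and (p1 implies not p1).
s1: does not force it.
s2: forces it.
s3: does not force it.
s4: does not force it.
Worlds forcing the formula: {s2}.

1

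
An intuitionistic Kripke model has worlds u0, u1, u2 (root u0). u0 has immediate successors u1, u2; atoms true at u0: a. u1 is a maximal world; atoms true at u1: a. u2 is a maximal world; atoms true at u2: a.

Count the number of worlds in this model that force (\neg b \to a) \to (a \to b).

0

u0: does not force it — u0 \nVdash (\neg b \to a) \to (a \to b): already at u0 itself, u0 \Vdash \neg b \to a but u0 \nVdash a \to b.
u1: does not force it.
u2: does not force it.
Worlds forcing the formula: { }.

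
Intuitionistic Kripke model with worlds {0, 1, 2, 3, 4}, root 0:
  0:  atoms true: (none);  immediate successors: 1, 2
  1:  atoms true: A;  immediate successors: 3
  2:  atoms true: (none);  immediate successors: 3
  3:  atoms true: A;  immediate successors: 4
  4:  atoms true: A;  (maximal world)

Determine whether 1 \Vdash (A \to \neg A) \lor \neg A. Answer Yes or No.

No

1 \nVdash (A \to \neg A) \lor \neg A: neither disjunct is forced at 1.
1 \nVdash A \to \neg A: already at 1 itself, 1 \Vdash A but 1 \nVdash \neg A.
1 \nVdash \neg A since 1 is accessible from 1 and 1 \Vdash A.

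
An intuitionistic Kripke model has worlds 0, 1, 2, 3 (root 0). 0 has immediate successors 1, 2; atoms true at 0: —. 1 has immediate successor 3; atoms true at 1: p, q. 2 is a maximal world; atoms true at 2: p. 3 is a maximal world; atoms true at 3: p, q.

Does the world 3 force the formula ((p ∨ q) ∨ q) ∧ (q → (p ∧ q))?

Yes

3 ⊩ ((p ∨ q) ∨ q) ∧ (q → (p ∧ q)) since 3 forces both conjuncts.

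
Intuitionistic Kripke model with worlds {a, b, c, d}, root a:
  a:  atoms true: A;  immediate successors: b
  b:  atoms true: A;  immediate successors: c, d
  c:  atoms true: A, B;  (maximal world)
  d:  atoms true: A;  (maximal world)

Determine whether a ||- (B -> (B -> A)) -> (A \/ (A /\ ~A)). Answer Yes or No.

Yes

a ||- (B -> (B -> A)) -> (A \/ (A /\ ~A)): every world accessible from a that forces B -> (B -> A) (namely a, b, c, d) also forces A \/ (A /\ ~A).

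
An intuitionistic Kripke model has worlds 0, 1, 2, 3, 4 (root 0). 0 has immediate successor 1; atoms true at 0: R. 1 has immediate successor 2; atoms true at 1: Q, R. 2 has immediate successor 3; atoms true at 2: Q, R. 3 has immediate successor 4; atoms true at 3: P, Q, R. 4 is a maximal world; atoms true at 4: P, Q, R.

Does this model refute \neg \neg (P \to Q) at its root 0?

0 \Vdash \neg \neg (P \to Q): no world accessible from 0 forces \neg (P \to Q).
So the root 0 forces \neg \neg (P \to Q); the model is not a countermodel.

No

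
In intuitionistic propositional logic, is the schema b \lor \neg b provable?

No

This is the law of excluded middle, which is not intuitionistically valid.
A Kripke countermodel: worlds s0, s1; order generated by s0 \le s1; atoms true at each world — s0:{}; s1:{b}.
s0 \nVdash b \lor \neg b: neither disjunct is forced at s0.
s0 lacks atom b, so s0 \nVdash b.
So the root s0 does not force the formula.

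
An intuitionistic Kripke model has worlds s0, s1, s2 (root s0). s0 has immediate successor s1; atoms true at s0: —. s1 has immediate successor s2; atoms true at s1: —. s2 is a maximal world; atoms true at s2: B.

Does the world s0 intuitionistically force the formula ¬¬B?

s0 ⊩ ¬¬B: no world accessible from s0 forces ¬B.

Yes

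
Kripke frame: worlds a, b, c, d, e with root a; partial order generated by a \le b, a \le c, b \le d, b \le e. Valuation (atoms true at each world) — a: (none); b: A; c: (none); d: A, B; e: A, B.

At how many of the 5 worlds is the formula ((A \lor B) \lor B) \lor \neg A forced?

4

a: does not force it — a \nVdash ((A \lor B) \lor B) \lor \neg A: neither disjunct is forced at a.
b: forces it.
c: forces it.
d: forces it.
e: forces it.
Worlds forcing the formula: {b, c, d, e}.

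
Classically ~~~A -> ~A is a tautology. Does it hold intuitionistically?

Yes

This is triple-negation reduction, which is intuitionistically derivable.
Assume ~~~A and suppose A. Then ~~A (double-negation introduction), contradicting ~~~A. So ~A.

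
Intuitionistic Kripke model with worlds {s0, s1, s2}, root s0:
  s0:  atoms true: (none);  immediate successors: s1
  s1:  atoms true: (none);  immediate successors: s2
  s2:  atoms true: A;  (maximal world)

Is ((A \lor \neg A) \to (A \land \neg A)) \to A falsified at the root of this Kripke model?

No

s0 \Vdash ((A \lor \neg A) \to (A \land \neg A)) \to A vacuously: no world accessible from s0 forces the antecedent (A \lor \neg A) \to (A \land \neg A).
So the root s0 forces ((A \lor \neg A) \to (A \land \neg A)) \to A; the model is not a countermodel.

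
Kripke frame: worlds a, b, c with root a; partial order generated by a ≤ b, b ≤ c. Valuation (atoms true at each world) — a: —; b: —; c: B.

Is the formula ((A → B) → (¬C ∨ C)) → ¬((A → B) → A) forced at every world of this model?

a ⊩ ((A → B) → (¬C ∨ C)) → ¬((A → B) → A): every world accessible from a that forces (A → B) → (¬C ∨ C) (namely a, b, c) also forces ¬((A → B) → A).
Since the root a forces ((A → B) → (¬C ∨ C)) → ¬((A → B) → A) and forcing is persistent (monotone upward), every world forces it.

Yes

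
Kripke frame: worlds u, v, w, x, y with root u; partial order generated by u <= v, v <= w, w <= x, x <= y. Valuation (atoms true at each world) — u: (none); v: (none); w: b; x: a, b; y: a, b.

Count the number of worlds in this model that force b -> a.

u: does not force it — u ||-/- b -> a: at the accessible world w, w ||- b but w ||-/- a.
v: does not force it — v ||-/- b -> a: at the accessible world w, w ||- b but w ||-/- a.
w: does not force it.
x: forces it.
y: forces it.
Worlds forcing the formula: {x, y}.

2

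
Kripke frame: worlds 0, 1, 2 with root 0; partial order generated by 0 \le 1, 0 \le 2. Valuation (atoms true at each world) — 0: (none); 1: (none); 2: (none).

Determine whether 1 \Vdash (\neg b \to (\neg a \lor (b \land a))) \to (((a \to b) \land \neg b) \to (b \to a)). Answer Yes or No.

Yes

1 \Vdash (\neg b \to (\neg a \lor (b \land a))) \to (((a \to b) \land \neg b) \to (b \to a)): every world accessible from 1 that forces \neg b \to (\neg a \lor (b \land a)) (namely 1) also forces ((a \to b) \land \neg b) \to (b \to a).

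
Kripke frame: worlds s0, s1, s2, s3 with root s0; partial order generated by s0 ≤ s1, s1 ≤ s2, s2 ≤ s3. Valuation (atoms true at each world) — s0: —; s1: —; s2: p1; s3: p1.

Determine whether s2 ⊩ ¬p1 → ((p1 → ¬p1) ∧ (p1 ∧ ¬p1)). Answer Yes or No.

s2 ⊩ ¬p1 → ((p1 → ¬p1) ∧ (p1 ∧ ¬p1)) vacuously: no world accessible from s2 forces the antecedent ¬p1.

Yes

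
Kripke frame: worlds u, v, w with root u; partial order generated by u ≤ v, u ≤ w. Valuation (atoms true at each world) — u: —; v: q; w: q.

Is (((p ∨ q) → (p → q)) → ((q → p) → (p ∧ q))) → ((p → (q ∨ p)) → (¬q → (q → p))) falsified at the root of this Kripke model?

No

u ⊩ (((p ∨ q) → (p → q)) → ((q → p) → (p ∧ q))) → ((p → (q ∨ p)) → (¬q → (q → p))): every world accessible from u that forces ((p ∨ q) → (p → q)) → ((q → p) → (p ∧ q)) (namely u, v, w) also forces (p → (q ∨ p)) → (¬q → (q → p)).
So the root u forces (((p ∨ q) → (p → q)) → ((q → p) → (p ∧ q))) → ((p → (q ∨ p)) → (¬q → (q → p))); the model is not a countermodel.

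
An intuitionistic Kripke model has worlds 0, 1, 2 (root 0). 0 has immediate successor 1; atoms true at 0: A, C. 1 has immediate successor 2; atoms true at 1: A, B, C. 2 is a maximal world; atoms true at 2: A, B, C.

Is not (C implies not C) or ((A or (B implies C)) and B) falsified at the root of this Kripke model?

0 forces not (C implies not C) or ((A or (B implies C)) and B) via the disjunct not (C implies not C).
So the root 0 forces not (C implies not C) or ((A or (B implies C)) and B); the model is not a countermodel.

No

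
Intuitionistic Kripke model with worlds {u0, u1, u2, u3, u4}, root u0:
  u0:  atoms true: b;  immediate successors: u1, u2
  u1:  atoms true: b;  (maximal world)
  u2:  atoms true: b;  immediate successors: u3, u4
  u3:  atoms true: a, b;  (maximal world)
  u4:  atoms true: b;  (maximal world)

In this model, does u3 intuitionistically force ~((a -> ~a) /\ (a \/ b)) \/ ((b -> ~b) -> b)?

Yes

u3 ||- ~((a -> ~a) /\ (a \/ b)) \/ ((b -> ~b) -> b) via the disjunct ~((a -> ~a) /\ (a \/ b)).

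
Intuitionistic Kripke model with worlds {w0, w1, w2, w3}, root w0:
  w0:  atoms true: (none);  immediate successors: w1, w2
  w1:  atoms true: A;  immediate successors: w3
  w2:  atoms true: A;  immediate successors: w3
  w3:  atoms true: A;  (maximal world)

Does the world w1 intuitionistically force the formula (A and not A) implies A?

Yes

w1 forces (A and not A) implies A vacuously: no world accessible from w1 forces the antecedent A and not A.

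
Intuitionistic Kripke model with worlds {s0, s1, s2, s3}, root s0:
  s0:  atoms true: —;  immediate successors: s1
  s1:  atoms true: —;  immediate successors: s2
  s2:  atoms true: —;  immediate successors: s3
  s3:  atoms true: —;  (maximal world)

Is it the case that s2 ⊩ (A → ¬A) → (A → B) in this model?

Yes

s2 ⊩ (A → ¬A) → (A → B): every world accessible from s2 that forces A → ¬A (namely s2, s3) also forces A → B.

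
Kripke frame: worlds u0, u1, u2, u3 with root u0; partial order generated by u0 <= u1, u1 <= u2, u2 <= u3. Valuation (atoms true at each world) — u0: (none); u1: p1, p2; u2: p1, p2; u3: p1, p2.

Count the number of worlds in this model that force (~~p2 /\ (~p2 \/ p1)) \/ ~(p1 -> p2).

u0: does not force it — u0 ||-/- (~~p2 /\ (~p2 \/ p1)) \/ ~(p1 -> p2): neither disjunct is forced at u0.
u1: forces it.
u2: forces it.
u3: forces it.
Worlds forcing the formula: {u1, u2, u3}.

3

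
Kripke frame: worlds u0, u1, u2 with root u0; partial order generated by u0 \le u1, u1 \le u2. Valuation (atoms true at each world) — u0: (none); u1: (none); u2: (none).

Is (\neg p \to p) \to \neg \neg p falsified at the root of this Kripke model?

u0 \Vdash (\neg p \to p) \to \neg \neg p vacuously: no world accessible from u0 forces the antecedent \neg p \to p.
So the root u0 forces (\neg p \to p) \to \neg \neg p; the model is not a countermodel.

No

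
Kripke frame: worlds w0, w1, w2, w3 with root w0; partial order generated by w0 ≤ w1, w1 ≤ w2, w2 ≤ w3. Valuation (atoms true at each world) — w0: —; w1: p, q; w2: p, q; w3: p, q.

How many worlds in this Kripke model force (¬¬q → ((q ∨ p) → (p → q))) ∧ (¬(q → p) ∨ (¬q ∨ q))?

3

w0: does not force it — w0 ⊮ (¬¬q → ((q ∨ p) → (p → q))) ∧ (¬(q → p) ∨ (¬q ∨ q)) since w0 fails ¬(q → p) ∨ (¬q ∨ q).
w1: forces it.
w2: forces it.
w3: forces it.
Worlds forcing the formula: {w1, w2, w3}.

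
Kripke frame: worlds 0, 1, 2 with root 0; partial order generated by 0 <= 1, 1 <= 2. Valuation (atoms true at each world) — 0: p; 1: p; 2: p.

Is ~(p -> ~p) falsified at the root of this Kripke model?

No

0 ||- ~(p -> ~p): no world accessible from 0 forces p -> ~p.
So the root 0 forces ~(p -> ~p); the model is not a countermodel.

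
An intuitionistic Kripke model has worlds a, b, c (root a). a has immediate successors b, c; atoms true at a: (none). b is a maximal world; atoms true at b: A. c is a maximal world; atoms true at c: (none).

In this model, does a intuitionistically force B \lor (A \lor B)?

No

a \nVdash B \lor (A \lor B): neither disjunct is forced at a.
a lacks atom B, so a \nVdash B.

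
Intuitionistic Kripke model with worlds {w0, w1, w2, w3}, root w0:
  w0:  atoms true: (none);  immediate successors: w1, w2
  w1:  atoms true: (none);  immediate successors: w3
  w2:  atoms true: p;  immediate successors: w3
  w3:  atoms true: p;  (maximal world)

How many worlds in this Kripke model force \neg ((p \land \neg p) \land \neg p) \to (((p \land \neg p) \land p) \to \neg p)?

w0: forces it.
w1: forces it.
w2: forces it.
w3: forces it.
Worlds forcing the formula: {w0, w1, w2, w3}.

4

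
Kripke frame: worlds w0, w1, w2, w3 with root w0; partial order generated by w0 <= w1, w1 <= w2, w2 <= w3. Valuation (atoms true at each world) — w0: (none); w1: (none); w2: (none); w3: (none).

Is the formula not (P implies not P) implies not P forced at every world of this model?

Yes

w0 forces not (P implies not P) implies not P vacuously: no world accessible from w0 forces the antecedent not (P implies not P).
Since the root w0 forces not (P implies not P) implies not P and forcing is persistent (monotone upward), every world forces it.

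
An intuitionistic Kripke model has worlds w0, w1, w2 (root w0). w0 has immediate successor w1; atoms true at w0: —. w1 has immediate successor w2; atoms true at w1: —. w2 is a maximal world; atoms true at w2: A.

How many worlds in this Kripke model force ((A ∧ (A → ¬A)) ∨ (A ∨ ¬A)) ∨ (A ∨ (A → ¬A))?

w0: does not force it — w0 ⊮ ((A ∧ (A → ¬A)) ∨ (A ∨ ¬A)) ∨ (A ∨ (A → ¬A)): neither disjunct is forced at w0.
w1: does not force it — w1 ⊮ ((A ∧ (A → ¬A)) ∨ (A ∨ ¬A)) ∨ (A ∨ (A → ¬A)): neither disjunct is forced at w1.
w2: forces it.
Worlds forcing the formula: {w2}.

1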